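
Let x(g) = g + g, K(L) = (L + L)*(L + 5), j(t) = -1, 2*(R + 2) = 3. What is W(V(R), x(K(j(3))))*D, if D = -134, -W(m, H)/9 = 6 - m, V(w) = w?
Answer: 7839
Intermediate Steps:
R = -1/2 (R = -2 + (1/2)*3 = -2 + 3/2 = -1/2 ≈ -0.50000)
K(L) = 2*L*(5 + L) (K(L) = (2*L)*(5 + L) = 2*L*(5 + L))
x(g) = 2*g
W(m, H) = -54 + 9*m (W(m, H) = -9*(6 - m) = -54 + 9*m)
W(V(R), x(K(j(3))))*D = (-54 + 9*(-1/2))*(-134) = (-54 - 9/2)*(-134) = -117/2*(-134) = 7839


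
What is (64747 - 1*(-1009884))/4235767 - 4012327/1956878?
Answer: -1353850957981/753534477766 ≈ -1.7967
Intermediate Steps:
(64747 - 1*(-1009884))/4235767 - 4012327/1956878 = (64747 + 1009884)*(1/4235767) - 4012327*1/1956878 = 1074631*(1/4235767) - 364757/177898 = 1074631/4235767 - 364757/177898 = -1353850957981/753534477766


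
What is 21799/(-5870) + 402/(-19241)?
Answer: -421794299/112944670 ≈ -3.7345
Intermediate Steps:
21799/(-5870) + 402/(-19241) = 21799*(-1/5870) + 402*(-1/19241) = -21799/5870 - 402/19241 = -421794299/112944670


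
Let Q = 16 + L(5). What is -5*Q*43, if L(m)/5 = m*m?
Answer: -30315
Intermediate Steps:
L(m) = 5*m² (L(m) = 5*(m*m) = 5*m²)
Q = 141 (Q = 16 + 5*5² = 16 + 5*25 = 16 + 125 = 141)
-5*Q*43 = -5*141*43 = -705*43 = -30315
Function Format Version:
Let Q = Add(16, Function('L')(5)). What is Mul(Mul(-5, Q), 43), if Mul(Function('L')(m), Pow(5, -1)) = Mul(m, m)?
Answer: -30315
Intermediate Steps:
Function('L')(m) = Mul(5, Pow(m, 2)) (Function('L')(m) = Mul(5, Mul(m, m)) = Mul(5, Pow(m, 2)))
Q = 141 (Q = Add(16, Mul(5, Pow(5, 2))) = Add(16, Mul(5, 25)) = Add(16, 125) = 141)
Mul(Mul(-5, Q), 43) = Mul(Mul(-5, 141), 43) = Mul(-705, 43) = -30315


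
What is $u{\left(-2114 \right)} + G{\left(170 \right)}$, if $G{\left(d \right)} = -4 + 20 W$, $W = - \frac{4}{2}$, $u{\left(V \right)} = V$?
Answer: $-2158$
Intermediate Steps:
$W = -2$ ($W = \left(-4\right) \frac{1}{2} = -2$)
$G{\left(d \right)} = -44$ ($G{\left(d \right)} = -4 + 20 \left(-2\right) = -4 - 40 = -44$)
$u{\left(-2114 \right)} + G{\left(170 \right)} = -2114 - 44 = -2158$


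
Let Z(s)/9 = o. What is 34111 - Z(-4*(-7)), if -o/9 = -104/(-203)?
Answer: 6932957/203 ≈ 34153.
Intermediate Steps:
o = -936/203 (o = -(-936)/(-203) = -(-936)*(-1)/203 = -9*104/203 = -936/203 ≈ -4.6108)
Z(s) = -8424/203 (Z(s) = 9*(-936/203) = -8424/203)
34111 - Z(-4*(-7)) = 34111 - 1*(-8424/203) = 34111 + 8424/203 = 6932957/203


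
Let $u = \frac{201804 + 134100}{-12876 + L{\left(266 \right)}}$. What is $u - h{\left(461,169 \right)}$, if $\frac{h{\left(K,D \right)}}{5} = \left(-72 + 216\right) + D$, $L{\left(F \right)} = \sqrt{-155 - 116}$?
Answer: $- \frac{263789027459}{165791647} - \frac{335904 i \sqrt{271}}{165791647} \approx -1591.1 - 0.033353 i$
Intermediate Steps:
$L{\left(F \right)} = i \sqrt{271}$ ($L{\left(F \right)} = \sqrt{-271} = i \sqrt{271}$)
$h{\left(K,D \right)} = 720 + 5 D$ ($h{\left(K,D \right)} = 5 \left(\left(-72 + 216\right) + D\right) = 5 \left(144 + D\right) = 720 + 5 D$)
$u = \frac{335904}{-12876 + i \sqrt{271}}$ ($u = \frac{201804 + 134100}{-12876 + i \sqrt{271}} = \frac{335904}{-12876 + i \sqrt{271}} \approx -26.088 - 0.033353 i$)
$u - h{\left(461,169 \right)} = \left(- \frac{4325099904}{165791647} - \frac{335904 i \sqrt{271}}{165791647}\right) - \left(720 + 5 \cdot 169\right) = \left(- \frac{4325099904}{165791647} - \frac{335904 i \sqrt{271}}{165791647}\right) - \left(720 + 845\right) = \left(- \frac{4325099904}{165791647} - \frac{335904 i \sqrt{271}}{165791647}\right) - 1565 = - \frac{263789027459}{165791647} - \frac{335904 i \sqrt{271}}{165791647}$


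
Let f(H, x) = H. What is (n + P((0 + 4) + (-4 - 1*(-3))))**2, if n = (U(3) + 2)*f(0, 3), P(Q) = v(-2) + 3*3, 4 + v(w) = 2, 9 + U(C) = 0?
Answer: 49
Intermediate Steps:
U(C) = -9 (U(C) = -9 + 0 = -9)
v(w) = -2 (v(w) = -4 + 2 = -2)
P(Q) = 7 (P(Q) = -2 + 3*3 = -2 + 9 = 7)
n = 0 (n = (-9 + 2)*0 = -7*0 = 0)
(n + P((0 + 4) + (-4 - 1*(-3))))**2 = (0 + 7)**2 = 7**2 = 49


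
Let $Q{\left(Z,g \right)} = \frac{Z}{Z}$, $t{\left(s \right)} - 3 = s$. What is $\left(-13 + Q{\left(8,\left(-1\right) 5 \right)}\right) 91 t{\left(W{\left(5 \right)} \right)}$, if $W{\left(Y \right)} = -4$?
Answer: $1092$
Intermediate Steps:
$t{\left(s \right)} = 3 + s$
$Q{\left(Z,g \right)} = 1$
$\left(-13 + Q{\left(8,\left(-1\right) 5 \right)}\right) 91 t{\left(W{\left(5 \right)} \right)} = \left(-13 + 1\right) 91 \left(3 - 4\right) = \left(-12\right) 91 \left(-1\right) = \left(-1092\right) \left(-1\right) = 1092$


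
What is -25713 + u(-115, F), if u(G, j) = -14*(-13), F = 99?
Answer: -25531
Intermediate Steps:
u(G, j) = 182
-25713 + u(-115, F) = -25713 + 182 = -25531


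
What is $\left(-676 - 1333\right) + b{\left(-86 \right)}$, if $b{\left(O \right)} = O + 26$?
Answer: $-2069$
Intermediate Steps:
$b{\left(O \right)} = 26 + O$
$\left(-676 - 1333\right) + b{\left(-86 \right)} = \left(-676 - 1333\right) + \left(26 - 86\right) = -2009 - 60 = -2069$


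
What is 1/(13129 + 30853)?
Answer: 1/43982 ≈ 2.2737e-5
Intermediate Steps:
1/(13129 + 30853) = 1/43982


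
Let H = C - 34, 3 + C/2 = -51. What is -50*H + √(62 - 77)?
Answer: 7100 + I*√15 ≈ 7100.0 + 3.873*I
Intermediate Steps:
C = -108 (C = -6 + 2*(-51) = -6 - 102 = -108)
H = -142 (H = -108 - 34 = -142)
-50*H + √(62 - 77) = -50*(-142) + √(62 - 77) = 7100 + √(-15) = 7100 + I*√15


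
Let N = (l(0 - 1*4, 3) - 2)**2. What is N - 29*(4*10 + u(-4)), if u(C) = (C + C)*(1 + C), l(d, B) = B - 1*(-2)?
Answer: -1847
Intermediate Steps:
l(d, B) = 2 + B (l(d, B) = B + 2 = 2 + B)
u(C) = 2*C*(1 + C) (u(C) = (2*C)*(1 + C) = 2*C*(1 + C))
N = 9 (N = ((2 + 3) - 2)**2 = (5 - 2)**2 = 3**2 = 9)
N - 29*(4*10 + u(-4)) = 9 - 29*(4*10 + 2*(-4)*(1 - 4)) = 9 - 29*(40 + 2*(-4)*(-3)) = 9 - 29*(40 + 24) = 9 - 29*64 = 9 - 1856 = -1847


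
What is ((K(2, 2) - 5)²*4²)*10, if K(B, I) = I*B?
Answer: 160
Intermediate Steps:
K(B, I) = B*I
((K(2, 2) - 5)²*4²)*10 = ((2*2 - 5)²*4²)*10 = ((4 - 5)²*16)*10 = ((-1)²*16)*10 = (1*16)*10 = 16*10 = 160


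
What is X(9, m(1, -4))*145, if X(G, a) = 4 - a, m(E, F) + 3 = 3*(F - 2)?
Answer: 3625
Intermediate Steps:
m(E, F) = -9 + 3*F (m(E, F) = -3 + 3*(F - 2) = -3 + 3*(-2 + F) = -3 + (-6 + 3*F) = -9 + 3*F)
X(9, m(1, -4))*145 = (4 - (-9 + 3*(-4)))*145 = (4 - (-9 - 12))*145 = (4 - 1*(-21))*145 = (4 + 21)*145 = 25*145 = 3625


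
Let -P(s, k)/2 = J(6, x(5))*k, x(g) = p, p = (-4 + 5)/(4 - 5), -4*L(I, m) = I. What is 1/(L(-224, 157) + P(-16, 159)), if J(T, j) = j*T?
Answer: 1/1964 ≈ 0.00050917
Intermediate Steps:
L(I, m) = -I/4
p = -1 (p = 1/(-1) = 1*(-1) = -1)
x(g) = -1
J(T, j) = T*j
P(s, k) = 12*k (P(s, k) = -2*6*(-1)*k = -(-12)*k = 12*k)
1/(L(-224, 157) + P(-16, 159)) = 1/(-¼*(-224) + 12*159) = 1/(56 + 1908) = 1/1964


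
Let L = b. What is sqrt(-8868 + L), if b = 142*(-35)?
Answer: I*sqrt(13838) ≈ 117.64*I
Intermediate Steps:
b = -4970
L = -4970
sqrt(-8868 + L) = sqrt(-8868 - 4970) = sqrt(-13838) = I*sqrt(13838)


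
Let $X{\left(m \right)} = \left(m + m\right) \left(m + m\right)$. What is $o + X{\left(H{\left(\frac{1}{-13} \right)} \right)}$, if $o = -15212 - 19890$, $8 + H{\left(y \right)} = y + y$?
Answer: $- \frac{5887294}{169} \approx -34836.0$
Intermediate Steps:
$H{\left(y \right)} = -8 + 2 y$ ($H{\left(y \right)} = -8 + \left(y + y\right) = -8 + 2 y$)
$X{\left(m \right)} = 4 m^{2}$ ($X{\left(m \right)} = 2 m 2 m = 4 m^{2}$)
$o = -35102$
$o + X{\left(H{\left(\frac{1}{-13} \right)} \right)} = -35102 + 4 \left(-8 + \frac{2}{-13}\right)^{2} = -35102 + 4 \left(-8 + 2 \left(- \frac{1}{13}\right)\right)^{2} = -35102 + 4 \left(-8 - \frac{2}{13}\right)^{2} = -35102 + 4 \left(- \frac{106}{13}\right)^{2} = -35102 + 4 \cdot \frac{11236}{169} = -35102 + \frac{44944}{169} = - \frac{5887294}{169}$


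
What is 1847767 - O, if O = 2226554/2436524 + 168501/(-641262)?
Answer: 120293458329977803/65102093887 ≈ 1.8478e+6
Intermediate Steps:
O = 42385322526/65102093887 (O = 2226554*(1/2436524) + 168501*(-1/641262) = 1113277/1218262 - 56167/213754 = 42385322526/65102093887 ≈ 0.65106)
1847767 - O = 1847767 - 1*42385322526/65102093887 = 1847767 - 42385322526/65102093887 = 120293458329977803/65102093887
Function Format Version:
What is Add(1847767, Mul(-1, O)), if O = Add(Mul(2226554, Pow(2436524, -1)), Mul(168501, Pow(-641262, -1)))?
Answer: Rational(120293458329977803, 65102093887) ≈ 1.8478e+6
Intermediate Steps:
O = Rational(42385322526, 65102093887) (O = Add(Mul(2226554, Rational(1, 2436524)), Mul(168501, Rational(-1, 641262))) = Add(Rational(1113277, 1218262), Rational(-56167, 213754)) = Rational(42385322526, 65102093887) ≈ 0.65106)
Add(1847767, Mul(-1, O)) = Add(1847767, Mul(-1, Rational(42385322526, 65102093887))) = Add(1847767, Rational(-42385322526, 65102093887)) = Rational(120293458329977803, 65102093887)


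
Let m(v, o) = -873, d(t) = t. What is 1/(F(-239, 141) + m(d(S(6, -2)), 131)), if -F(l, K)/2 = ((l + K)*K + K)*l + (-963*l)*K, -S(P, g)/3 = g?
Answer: -1/71442753 ≈ -1.3997e-8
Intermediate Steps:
S(P, g) = -3*g
F(l, K) = -2*l*(K + K*(K + l)) + 1926*K*l (F(l, K) = -2*(((l + K)*K + K)*l + (-963*l)*K) = -2*(((K + l)*K + K)*l - 963*K*l) = -2*((K*(K + l) + K)*l - 963*K*l) = -2*((K + K*(K + l))*l - 963*K*l) = -2*(l*(K + K*(K + l)) - 963*K*l) = -2*l*(K + K*(K + l)) + 1926*K*l)
1/(F(-239, 141) + m(d(S(6, -2)), 131)) = 1/(2*141*(-239)*(962 - 1*141 - 1*(-239)) - 873) = 1/(2*141*(-239)*(962 - 141 + 239) - 873) = 1/(2*141*(-239)*1060 - 873) = 1/(-71441880 - 873) = 1/(-71442753) = -1/71442753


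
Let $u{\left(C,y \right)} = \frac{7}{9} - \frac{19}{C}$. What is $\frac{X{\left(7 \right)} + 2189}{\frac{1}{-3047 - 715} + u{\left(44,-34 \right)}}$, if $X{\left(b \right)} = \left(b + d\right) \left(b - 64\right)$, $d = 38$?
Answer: $- \frac{314336}{289} \approx -1087.7$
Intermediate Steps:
$u{\left(C,y \right)} = \frac{7}{9} - \frac{19}{C}$ ($u{\left(C,y \right)} = 7 \cdot \frac{1}{9} - \frac{19}{C} = \frac{7}{9} - \frac{19}{C}$)
$X{\left(b \right)} = \left(-64 + b\right) \left(38 + b\right)$ ($X{\left(b \right)} = \left(b + 38\right) \left(b - 64\right) = \left(38 + b\right) \left(-64 + b\right) = \left(-64 + b\right) \left(38 + b\right)$)
$\frac{X{\left(7 \right)} + 2189}{\frac{1}{-3047 - 715} + u{\left(44,-34 \right)}} = \frac{\left(-2432 + 7^{2} - 182\right) + 2189}{\frac{1}{-3047 - 715} + \left(\frac{7}{9} - \frac{19}{44}\right)} = \frac{\left(-2432 + 49 - 182\right) + 2189}{\frac{1}{-3762} + \left(\frac{7}{9} - \frac{19}{44}\right)} = \frac{-2565 + 2189}{- \frac{1}{3762} + \left(\frac{7}{9} - \frac{19}{44}\right)} = - \frac{376}{- \frac{1}{3762} + \frac{137}{396}} = - \frac{376}{\frac{289}{836}} = \left(-376\right) \frac{836}{289} = - \frac{314336}{289}$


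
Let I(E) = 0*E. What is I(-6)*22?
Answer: 0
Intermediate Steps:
I(E) = 0
I(-6)*22 = 0*22 = 0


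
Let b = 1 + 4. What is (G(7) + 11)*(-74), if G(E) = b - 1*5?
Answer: -814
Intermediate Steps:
b = 5
G(E) = 0 (G(E) = 5 - 1*5 = 5 - 5 = 0)
(G(7) + 11)*(-74) = (0 + 11)*(-74) = 11*(-74) = -814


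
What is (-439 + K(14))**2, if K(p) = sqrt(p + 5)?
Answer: (439 - sqrt(19))**2 ≈ 1.8891e+5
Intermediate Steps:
K(p) = sqrt(5 + p)
(-439 + K(14))**2 = (-439 + sqrt(5 + 14))**2 = (-439 + sqrt(19))**2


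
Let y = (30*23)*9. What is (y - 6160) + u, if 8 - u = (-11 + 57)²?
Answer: -2058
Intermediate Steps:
u = -2108 (u = 8 - (-11 + 57)² = 8 - 1*46² = 8 - 1*2116 = 8 - 2116 = -2108)
y = 6210 (y = 690*9 = 6210)
(y - 6160) + u = (6210 - 6160) - 2108 = 50 - 2108 = -2058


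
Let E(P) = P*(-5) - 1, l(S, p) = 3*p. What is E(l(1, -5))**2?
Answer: 5476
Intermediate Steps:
E(P) = -1 - 5*P (E(P) = -5*P - 1 = -1 - 5*P)
E(l(1, -5))**2 = (-1 - 15*(-5))**2 = (-1 - 5*(-15))**2 = (-1 + 75)**2 = 74**2 = 5476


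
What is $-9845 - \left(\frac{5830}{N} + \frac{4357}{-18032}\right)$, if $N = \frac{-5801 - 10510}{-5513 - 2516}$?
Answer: $- \frac{3739601010653}{294119952} \approx -12715.0$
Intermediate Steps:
$N = \frac{16311}{8029}$ ($N = - \frac{16311}{-8029} = \left(-16311\right) \left(- \frac{1}{8029}\right) = \frac{16311}{8029} \approx 2.0315$)
$-9845 - \left(\frac{5830}{N} + \frac{4357}{-18032}\right) = -9845 - \left(\frac{5830}{\frac{16311}{8029}} + \frac{4357}{-18032}\right) = -9845 - \left(5830 \cdot \frac{8029}{16311} + 4357 \left(- \frac{1}{18032}\right)\right) = -9845 - \left(\frac{46809070}{16311} - \frac{4357}{18032}\right) = -9845 - \frac{843990083213}{294119952} = - \frac{3739601010653}{294119952}$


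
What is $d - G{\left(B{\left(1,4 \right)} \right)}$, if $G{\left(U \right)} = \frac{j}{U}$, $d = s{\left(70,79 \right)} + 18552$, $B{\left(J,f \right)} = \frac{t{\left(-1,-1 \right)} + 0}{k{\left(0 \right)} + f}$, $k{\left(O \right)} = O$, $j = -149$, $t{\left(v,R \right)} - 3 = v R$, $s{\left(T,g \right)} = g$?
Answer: $18780$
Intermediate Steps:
$t{\left(v,R \right)} = 3 + R v$ ($t{\left(v,R \right)} = 3 + v R = 3 + R v$)
$B{\left(J,f \right)} = \frac{4}{f}$ ($B{\left(J,f \right)} = \frac{\left(3 - -1\right) + 0}{0 + f} = \frac{\left(3 + 1\right) + 0}{f} = \frac{4 + 0}{f} = \frac{4}{f}$)
$d = 18631$ ($d = 79 + 18552 = 18631$)
$G{\left(U \right)} = - \frac{149}{U}$
$d - G{\left(B{\left(1,4 \right)} \right)} = 18631 - - \frac{149}{4 \cdot \frac{1}{4}} = 18631 - - \frac{149}{1} = 18631 - \left(-149\right) 1 = 18631 - -149 = 18631 + 149 = 18780$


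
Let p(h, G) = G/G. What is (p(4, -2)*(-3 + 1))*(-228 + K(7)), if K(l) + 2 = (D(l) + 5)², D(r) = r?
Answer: 172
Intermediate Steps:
p(h, G) = 1
K(l) = -2 + (5 + l)² (K(l) = -2 + (l + 5)² = -2 + (5 + l)²)
(p(4, -2)*(-3 + 1))*(-228 + K(7)) = (1*(-3 + 1))*(-228 + (-2 + (5 + 7)²)) = (1*(-2))*(-228 + (-2 + 12²)) = -2*(-228 + (-2 + 144)) = -2*(-228 + 142) = -2*(-86) = 172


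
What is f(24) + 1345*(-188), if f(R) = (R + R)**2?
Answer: -250556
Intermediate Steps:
f(R) = 4*R**2 (f(R) = (2*R)**2 = 4*R**2)
f(24) + 1345*(-188) = 4*24**2 + 1345*(-188) = 4*576 - 252860 = 2304 - 252860 = -250556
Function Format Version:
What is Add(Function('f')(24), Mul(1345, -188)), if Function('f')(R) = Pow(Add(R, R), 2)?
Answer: -250556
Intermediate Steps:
Function('f')(R) = Mul(4, Pow(R, 2)) (Function('f')(R) = Pow(Mul(2, R), 2) = Mul(4, Pow(R, 2)))
Add(Function('f')(24), Mul(1345, -188)) = Add(Mul(4, Pow(24, 2)), Mul(1345, -188)) = Add(Mul(4, 576), -252860) = Add(2304, -252860) = -250556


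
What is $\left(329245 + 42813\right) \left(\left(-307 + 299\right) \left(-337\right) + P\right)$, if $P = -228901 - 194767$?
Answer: $-156626000376$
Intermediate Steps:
$P = -423668$
$\left(329245 + 42813\right) \left(\left(-307 + 299\right) \left(-337\right) + P\right) = \left(329245 + 42813\right) \left(\left(-307 + 299\right) \left(-337\right) - 423668\right) = 372058 \left(\left(-8\right) \left(-337\right) - 423668\right) = 372058 \left(2696 - 423668\right) = 372058 \left(-420972\right) = -156626000376$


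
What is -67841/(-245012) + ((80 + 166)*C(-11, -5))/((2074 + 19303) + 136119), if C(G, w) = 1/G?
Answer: 7341954659/26529531842 ≈ 0.27675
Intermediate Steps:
C(G, w) = 1/G
-67841/(-245012) + ((80 + 166)*C(-11, -5))/((2074 + 19303) + 136119) = -67841/(-245012) + ((80 + 166)/(-11))/((2074 + 19303) + 136119) = -67841*(-1/245012) + (246*(-1/11))/(21377 + 136119) = 67841/245012 - 246/11/157496 = 67841/245012 - 246/11*1/157496 = 67841/245012 - 123/866228 = 7341954659/26529531842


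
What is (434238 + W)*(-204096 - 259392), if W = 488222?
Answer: -427549140480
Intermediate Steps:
(434238 + W)*(-204096 - 259392) = (434238 + 488222)*(-204096 - 259392) = 922460*(-463488) = -427549140480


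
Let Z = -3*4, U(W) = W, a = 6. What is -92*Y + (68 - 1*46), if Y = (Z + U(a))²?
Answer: -3290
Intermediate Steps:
Z = -12
Y = 36 (Y = (-12 + 6)² = (-6)² = 36)
-92*Y + (68 - 1*46) = -92*36 + (68 - 1*46) = -3312 + (68 - 46) = -3312 + 22 = -3290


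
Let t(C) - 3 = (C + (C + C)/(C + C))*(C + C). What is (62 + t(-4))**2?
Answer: 7921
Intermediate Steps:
t(C) = 3 + 2*C*(1 + C) (t(C) = 3 + (C + (C + C)/(C + C))*(C + C) = 3 + (C + (2*C)/((2*C)))*(2*C) = 3 + (C + (2*C)*(1/(2*C)))*(2*C) = 3 + (C + 1)*(2*C) = 3 + (1 + C)*(2*C) = 3 + 2*C*(1 + C))
(62 + t(-4))**2 = (62 + (3 + 2*(-4) + 2*(-4)**2))**2 = (62 + (3 - 8 + 2*16))**2 = (62 + (3 - 8 + 32))**2 = (62 + 27)**2 = 89**2 = 7921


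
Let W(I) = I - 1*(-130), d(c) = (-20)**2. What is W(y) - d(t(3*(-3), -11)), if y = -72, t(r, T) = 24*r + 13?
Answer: -342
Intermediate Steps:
t(r, T) = 13 + 24*r
d(c) = 400
W(I) = 130 + I (W(I) = I + 130 = 130 + I)
W(y) - d(t(3*(-3), -11)) = (130 - 72) - 1*400 = 58 - 400 = -342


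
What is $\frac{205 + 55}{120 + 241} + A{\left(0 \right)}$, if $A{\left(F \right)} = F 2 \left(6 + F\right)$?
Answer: $\frac{260}{361} \approx 0.72022$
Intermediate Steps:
$A{\left(F \right)} = 2 F \left(6 + F\right)$
$\frac{205 + 55}{120 + 241} + A{\left(0 \right)} = \frac{205 + 55}{120 + 241} + 2 \cdot 0 \left(6 + 0\right) = \frac{260}{361} + 2 \cdot 0 \cdot 6 = 260 \cdot \frac{1}{361} + 0 = \frac{260}{361} + 0 = \frac{260}{361}$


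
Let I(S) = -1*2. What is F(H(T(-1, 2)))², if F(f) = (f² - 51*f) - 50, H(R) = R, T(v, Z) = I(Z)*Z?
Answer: 28900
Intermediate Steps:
I(S) = -2
T(v, Z) = -2*Z
F(f) = -50 + f² - 51*f
F(H(T(-1, 2)))² = (-50 + (-2*2)² - (-102)*2)² = (-50 + (-4)² - 51*(-4))² = (-50 + 16 + 204)² = 170² = 28900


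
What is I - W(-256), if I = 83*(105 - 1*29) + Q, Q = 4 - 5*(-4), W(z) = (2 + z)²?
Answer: -58184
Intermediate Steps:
Q = 24 (Q = 4 + 20 = 24)
I = 6332 (I = 83*(105 - 1*29) + 24 = 83*(105 - 29) + 24 = 83*76 + 24 = 6308 + 24 = 6332)
I - W(-256) = 6332 - (2 - 256)² = 6332 - 1*(-254)² = 6332 - 1*64516 = 6332 - 64516 = -58184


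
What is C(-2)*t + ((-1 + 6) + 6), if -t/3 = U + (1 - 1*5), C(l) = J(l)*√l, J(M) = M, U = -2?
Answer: 11 - 36*I*√2 ≈ 11.0 - 50.912*I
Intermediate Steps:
C(l) = l^(3/2) (C(l) = l*√l = l^(3/2))
t = 18 (t = -3*(-2 + (1 - 1*5)) = -3*(-2 + (1 - 5)) = -3*(-2 - 4) = -3*(-6) = 18)
C(-2)*t + ((-1 + 6) + 6) = (-2)^(3/2)*18 + ((-1 + 6) + 6) = -2*I*√2*18 + (5 + 6) = -36*I*√2 + 11 = 11 - 36*I*√2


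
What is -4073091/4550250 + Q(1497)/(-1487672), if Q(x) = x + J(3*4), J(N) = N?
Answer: -1011048293567/1128213253000 ≈ -0.89615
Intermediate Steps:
Q(x) = 12 + x (Q(x) = x + 3*4 = x + 12 = 12 + x)
-4073091/4550250 + Q(1497)/(-1487672) = -4073091/4550250 + (12 + 1497)/(-1487672) = -4073091*1/4550250 + 1509*(-1/1487672) = -1357697/1516750 - 1509/1487672 = -1011048293567/1128213253000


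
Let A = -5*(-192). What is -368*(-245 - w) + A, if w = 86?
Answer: 122768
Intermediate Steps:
A = 960
-368*(-245 - w) + A = -368*(-245 - 1*86) + 960 = -368*(-245 - 86) + 960 = -368*(-331) + 960 = 121808 + 960 = 122768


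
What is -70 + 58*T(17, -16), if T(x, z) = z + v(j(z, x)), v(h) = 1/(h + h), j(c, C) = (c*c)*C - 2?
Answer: -149699/150 ≈ -997.99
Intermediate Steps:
j(c, C) = -2 + C*c² (j(c, C) = c²*C - 2 = C*c² - 2 = -2 + C*c²)
v(h) = 1/(2*h)
T(x, z) = z + 1/(2*(-2 + x*z²))
-70 + 58*T(17, -16) = -70 + 58*((½ - 16*(-2 + 17*(-16)²))/(-2 + 17*(-16)²)) = -70 + 58*((½ - 16*(-2 + 17*256))/(-2 + 17*256)) = -70 + 58*((½ - 16*(-2 + 4352))/(-2 + 4352)) = -70 + 58*((½ - 16*4350)/4350) = -70 + 58*((½ - 69600)/4350) = -70 + 58*((1/4350)*(-139199/2)) = -70 + 58*(-139199/8700) = -70 - 139199/150 = -149699/150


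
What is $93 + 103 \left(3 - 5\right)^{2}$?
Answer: $505$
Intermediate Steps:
$93 + 103 \left(3 - 5\right)^{2} = 93 + 103 \left(-2\right)^{2} = 93 + 103 \cdot 4 = 93 + 412 = 505$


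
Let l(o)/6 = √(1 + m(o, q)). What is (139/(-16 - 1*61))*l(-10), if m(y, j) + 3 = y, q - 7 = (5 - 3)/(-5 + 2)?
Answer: -1668*I*√3/77 ≈ -37.52*I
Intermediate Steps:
q = 19/3 (q = 7 + (5 - 3)/(-5 + 2) = 7 + 2/(-3) = 7 + 2*(-⅓) = 7 - ⅔ = 19/3 ≈ 6.3333)
m(y, j) = -3 + y
l(o) = 6*√(-2 + o) (l(o) = 6*√(1 + (-3 + o)) = 6*√(-2 + o))
(139/(-16 - 1*61))*l(-10) = (139/(-16 - 1*61))*(6*√(-2 - 10)) = (139/(-16 - 61))*(6*√(-12)) = (139/(-77))*(6*(2*I*√3)) = (139*(-1/77))*(12*I*√3) = -1668*I*√3/77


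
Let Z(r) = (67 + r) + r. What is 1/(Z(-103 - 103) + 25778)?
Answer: 1/25433 ≈ 3.9319e-5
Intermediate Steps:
Z(r) = 67 + 2*r
1/(Z(-103 - 103) + 25778) = 1/((67 + 2*(-103 - 103)) + 25778) = 1/((67 + 2*(-206)) + 25778) = 1/((67 - 412) + 25778) = 1/(-345 + 25778) = 1/25433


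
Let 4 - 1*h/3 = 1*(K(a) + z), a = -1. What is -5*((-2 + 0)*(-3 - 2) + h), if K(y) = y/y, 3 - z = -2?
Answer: -20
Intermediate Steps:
z = 5 (z = 3 - 1*(-2) = 3 + 2 = 5)
K(y) = 1
h = -6 (h = 12 - 3*(1 + 5) = 12 - 3*6 = 12 - 18 = -6)
-5*((-2 + 0)*(-3 - 2) + h) = -5*((-2 + 0)*(-3 - 2) - 6) = -5*(-2*(-5) - 6) = -5*(10 - 6) = -5*4 = -20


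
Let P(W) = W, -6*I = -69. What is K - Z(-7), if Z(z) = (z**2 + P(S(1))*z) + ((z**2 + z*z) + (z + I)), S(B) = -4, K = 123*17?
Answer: 3823/2 ≈ 1911.5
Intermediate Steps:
K = 2091
I = 23/2 (I = -1/6*(-69) = 23/2 ≈ 11.500)
Z(z) = 23/2 - 3*z + 3*z**2 (Z(z) = (z**2 - 4*z) + ((z**2 + z*z) + (z + 23/2)) = (z**2 - 4*z) + ((z**2 + z**2) + (23/2 + z)) = (z**2 - 4*z) + (2*z**2 + (23/2 + z)) = (z**2 - 4*z) + (23/2 + z + 2*z**2) = 23/2 - 3*z + 3*z**2)
K - Z(-7) = 2091 - (23/2 - 3*(-7) + 3*(-7)**2) = 2091 - (23/2 + 21 + 3*49) = 2091 - (23/2 + 21 + 147) = 2091 - 1*359/2 = 2091 - 359/2 = 3823/2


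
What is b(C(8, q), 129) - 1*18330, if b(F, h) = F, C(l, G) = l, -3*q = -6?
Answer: -18322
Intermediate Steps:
q = 2 (q = -1/3*(-6) = 2)
b(C(8, q), 129) - 1*18330 = 8 - 1*18330 = 8 - 18330 = -18322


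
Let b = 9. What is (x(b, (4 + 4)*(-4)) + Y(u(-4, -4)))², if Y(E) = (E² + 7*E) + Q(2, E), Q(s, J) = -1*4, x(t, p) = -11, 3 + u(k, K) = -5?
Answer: 49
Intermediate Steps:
u(k, K) = -8 (u(k, K) = -3 - 5 = -8)
Q(s, J) = -4
Y(E) = -4 + E² + 7*E (Y(E) = (E² + 7*E) - 4 = -4 + E² + 7*E)
(x(b, (4 + 4)*(-4)) + Y(u(-4, -4)))² = (-11 + (-4 + (-8)² + 7*(-8)))² = (-11 + (-4 + 64 - 56))² = (-11 + 4)² = (-7)² = 49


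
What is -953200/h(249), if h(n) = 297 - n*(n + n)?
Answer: 190640/24741 ≈ 7.7054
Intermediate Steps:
h(n) = 297 - 2*n² (h(n) = 297 - n*2*n = 297 - 2*n²)
-953200/h(249) = -953200/(297 - 2*249²) = -953200/(297 - 2*62001) = -953200/(297 - 124002) = -953200/(-123705) = -953200*(-1/123705) = 190640/24741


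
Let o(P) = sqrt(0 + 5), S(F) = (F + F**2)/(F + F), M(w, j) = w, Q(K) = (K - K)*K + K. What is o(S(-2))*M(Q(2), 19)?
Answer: 2*sqrt(5) ≈ 4.4721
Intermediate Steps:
Q(K) = K (Q(K) = 0*K + K = 0 + K = K)
S(F) = (F + F**2)/(2*F) (S(F) = (F + F**2)/((2*F)) = (F + F**2)*(1/(2*F)) = (F + F**2)/(2*F))
o(P) = sqrt(5)
o(S(-2))*M(Q(2), 19) = sqrt(5)*2 = 2*sqrt(5)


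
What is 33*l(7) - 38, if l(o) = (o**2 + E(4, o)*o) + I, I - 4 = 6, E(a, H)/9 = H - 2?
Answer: 12304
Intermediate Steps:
E(a, H) = -18 + 9*H (E(a, H) = 9*(H - 2) = 9*(-2 + H) = -18 + 9*H)
I = 10 (I = 4 + 6 = 10)
l(o) = 10 + o**2 + o*(-18 + 9*o) (l(o) = (o**2 + (-18 + 9*o)*o) + 10 = (o**2 + o*(-18 + 9*o)) + 10 = 10 + o**2 + o*(-18 + 9*o))
33*l(7) - 38 = 33*(10 - 18*7 + 10*7**2) - 38 = 33*(10 - 126 + 10*49) - 38 = 33*(10 - 126 + 490) - 38 = 33*374 - 38 = 12342 - 38 = 12304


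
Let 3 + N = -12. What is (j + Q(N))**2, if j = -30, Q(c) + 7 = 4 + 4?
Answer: 841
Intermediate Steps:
N = -15 (N = -3 - 12 = -15)
Q(c) = 1 (Q(c) = -7 + (4 + 4) = -7 + 8 = 1)
(j + Q(N))**2 = (-30 + 1)**2 = (-29)**2 = 841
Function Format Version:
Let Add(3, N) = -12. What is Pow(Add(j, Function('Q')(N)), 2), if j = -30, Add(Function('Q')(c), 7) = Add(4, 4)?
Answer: 841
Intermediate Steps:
N = -15 (N = Add(-3, -12) = -15)
Function('Q')(c) = 1 (Function('Q')(c) = Add(-7, Add(4, 4)) = Add(-7, 8) = 1)
Pow(Add(j, Function('Q')(N)), 2) = Pow(Add(-30, 1), 2) = Pow(-29, 2) = 841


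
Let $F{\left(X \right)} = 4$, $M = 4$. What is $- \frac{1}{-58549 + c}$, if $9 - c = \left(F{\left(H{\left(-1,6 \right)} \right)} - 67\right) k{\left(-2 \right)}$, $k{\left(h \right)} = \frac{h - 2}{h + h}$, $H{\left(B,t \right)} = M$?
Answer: $\frac{1}{58477} \approx 1.7101 \cdot 10^{-5}$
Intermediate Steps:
$H{\left(B,t \right)} = 4$
$k{\left(h \right)} = \frac{-2 + h}{2 h}$
$c = 72$ ($c = 9 - \left(4 - 67\right) \frac{-2 - 2}{2 \left(-2\right)} = 9 - - 63 \cdot \frac{1}{2} \left(- \frac{1}{2}\right) \left(-4\right) = 9 - \left(-63\right) 1 = 9 - -63 = 9 + 63 = 72$)
$- \frac{1}{-58549 + c} = - \frac{1}{-58549 + 72} = - \frac{1}{-58477} = \left(-1\right) \left(- \frac{1}{58477}\right) = \frac{1}{58477}$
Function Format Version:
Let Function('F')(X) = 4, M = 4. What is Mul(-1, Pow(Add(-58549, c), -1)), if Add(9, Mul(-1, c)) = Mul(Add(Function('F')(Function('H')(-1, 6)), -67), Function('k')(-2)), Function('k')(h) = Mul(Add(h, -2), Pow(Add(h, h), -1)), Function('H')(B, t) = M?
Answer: Rational(1, 58477) ≈ 1.7101e-5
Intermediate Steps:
Function('H')(B, t) = 4
Function('k')(h) = Mul(Rational(1, 2), Pow(h, -1), Add(-2, h)) (Function('k')(h) = Mul(Add(-2, h), Pow(Mul(2, h), -1)) = Mul(Add(-2, h), Mul(Rational(1, 2), Pow(h, -1))) = Mul(Rational(1, 2), Pow(h, -1), Add(-2, h)))
c = 72 (c = Add(9, Mul(-1, Mul(Add(4, -67), Mul(Rational(1, 2), Pow(-2, -1), Add(-2, -2))))) = Add(9, Mul(-1, Mul(-63, Mul(Rational(1, 2), Rational(-1, 2), -4)))) = Add(9, Mul(-1, Mul(-63, 1))) = Add(9, Mul(-1, -63)) = Add(9, 63) = 72)
Mul(-1, Pow(Add(-58549, c), -1)) = Mul(-1, Pow(Add(-58549, 72), -1)) = Mul(-1, Pow(-58477, -1)) = Mul(-1, Rational(-1, 58477)) = Rational(1, 58477)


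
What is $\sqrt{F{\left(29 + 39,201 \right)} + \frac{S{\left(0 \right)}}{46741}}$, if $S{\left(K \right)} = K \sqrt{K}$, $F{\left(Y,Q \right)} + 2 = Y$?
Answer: $\sqrt{66} \approx 8.124$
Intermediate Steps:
$F{\left(Y,Q \right)} = -2 + Y$
$S{\left(K \right)} = K^{\frac{3}{2}}$
$\sqrt{F{\left(29 + 39,201 \right)} + \frac{S{\left(0 \right)}}{46741}} = \sqrt{\left(-2 + \left(29 + 39\right)\right) + \frac{0^{\frac{3}{2}}}{46741}} = \sqrt{\left(-2 + 68\right) + 0 \cdot \frac{1}{46741}} = \sqrt{66 + 0} = \sqrt{66}$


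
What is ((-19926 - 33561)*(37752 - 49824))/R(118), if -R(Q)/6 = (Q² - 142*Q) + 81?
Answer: 5124564/131 ≈ 39119.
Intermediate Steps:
R(Q) = -486 - 6*Q² + 852*Q (R(Q) = -6*((Q² - 142*Q) + 81) = -6*(81 + Q² - 142*Q) = -486 - 6*Q² + 852*Q)
((-19926 - 33561)*(37752 - 49824))/R(118) = ((-19926 - 33561)*(37752 - 49824))/(-486 - 6*118² + 852*118) = (-53487*(-12072))/(-486 - 6*13924 + 100536) = 645695064/(-486 - 83544 + 100536) = 645695064/16506 = 645695064*(1/16506) = 5124564/131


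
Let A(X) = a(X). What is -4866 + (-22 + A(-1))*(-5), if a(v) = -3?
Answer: -4741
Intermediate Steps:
A(X) = -3
-4866 + (-22 + A(-1))*(-5) = -4866 + (-22 - 3)*(-5) = -4866 - 25*(-5) = -4866 + 125 = -4741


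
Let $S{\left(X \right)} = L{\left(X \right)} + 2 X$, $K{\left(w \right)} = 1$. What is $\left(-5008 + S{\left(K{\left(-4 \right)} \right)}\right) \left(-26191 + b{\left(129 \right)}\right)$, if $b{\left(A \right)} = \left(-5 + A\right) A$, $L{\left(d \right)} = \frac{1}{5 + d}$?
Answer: $\frac{306206825}{6} \approx 5.1034 \cdot 10^{7}$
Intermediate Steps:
$b{\left(A \right)} = A \left(-5 + A\right)$
$S{\left(X \right)} = \frac{1}{5 + X} + 2 X$
$\left(-5008 + S{\left(K{\left(-4 \right)} \right)}\right) \left(-26191 + b{\left(129 \right)}\right) = \left(-5008 + \frac{1 + 2 \cdot 1 \left(5 + 1\right)}{5 + 1}\right) \left(-26191 + 129 \left(-5 + 129\right)\right) = \left(-5008 + \frac{1 + 2 \cdot 1 \cdot 6}{6}\right) \left(-26191 + 129 \cdot 124\right) = \left(-5008 + \frac{1 + 12}{6}\right) \left(-26191 + 15996\right) = \left(-5008 + \frac{1}{6} \cdot 13\right) \left(-10195\right) = \left(-5008 + \frac{13}{6}\right) \left(-10195\right) = \left(- \frac{30035}{6}\right) \left(-10195\right) = \frac{306206825}{6}$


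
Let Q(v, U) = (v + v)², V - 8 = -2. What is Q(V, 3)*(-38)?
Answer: -5472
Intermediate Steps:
V = 6 (V = 8 - 2 = 6)
Q(v, U) = 4*v² (Q(v, U) = (2*v)² = 4*v²)
Q(V, 3)*(-38) = (4*6²)*(-38) = (4*36)*(-38) = 144*(-38) = -5472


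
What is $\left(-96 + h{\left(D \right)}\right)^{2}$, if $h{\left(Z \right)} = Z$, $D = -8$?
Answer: $10816$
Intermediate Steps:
$\left(-96 + h{\left(D \right)}\right)^{2} = \left(-96 - 8\right)^{2} = \left(-104\right)^{2} = 10816$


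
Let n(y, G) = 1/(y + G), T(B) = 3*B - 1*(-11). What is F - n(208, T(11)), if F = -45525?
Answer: -11472301/252 ≈ -45525.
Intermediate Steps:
T(B) = 11 + 3*B (T(B) = 3*B + 11 = 11 + 3*B)
n(y, G) = 1/(G + y)
F - n(208, T(11)) = -45525 - 1/((11 + 3*11) + 208) = -45525 - 1/((11 + 33) + 208) = -45525 - 1/(44 + 208) = -45525 - 1/252 = -11472301/252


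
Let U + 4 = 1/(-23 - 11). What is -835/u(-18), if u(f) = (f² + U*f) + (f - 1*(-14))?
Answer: -14195/6673 ≈ -2.1272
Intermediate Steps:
U = -137/34 (U = -4 + 1/(-23 - 11) = -4 + 1/(-34) = -4 - 1/34 = -137/34 ≈ -4.0294)
u(f) = 14 + f² - 103*f/34 (u(f) = (f² - 137*f/34) + (f - 1*(-14)) = (f² - 137*f/34) + (f + 14) = (f² - 137*f/34) + (14 + f) = 14 + f² - 103*f/34)
-835/u(-18) = -835/(14 + (-18)² - 103/34*(-18)) = -835/(14 + 324 + 927/17) = -835/6673/17 = -835*17/6673 = -14195/6673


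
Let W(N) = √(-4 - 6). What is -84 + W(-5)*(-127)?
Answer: -84 - 127*I*√10 ≈ -84.0 - 401.61*I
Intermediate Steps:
W(N) = I*√10 (W(N) = √(-10) = I*√10)
-84 + W(-5)*(-127) = -84 + (I*√10)*(-127) = -84 - 127*I*√10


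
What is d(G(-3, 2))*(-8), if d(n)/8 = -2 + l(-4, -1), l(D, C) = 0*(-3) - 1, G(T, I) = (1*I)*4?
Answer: 192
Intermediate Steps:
G(T, I) = 4*I (G(T, I) = I*4 = 4*I)
l(D, C) = -1 (l(D, C) = 0 - 1 = -1)
d(n) = -24 (d(n) = 8*(-2 - 1) = 8*(-3) = -24)
d(G(-3, 2))*(-8) = -24*(-8) = 192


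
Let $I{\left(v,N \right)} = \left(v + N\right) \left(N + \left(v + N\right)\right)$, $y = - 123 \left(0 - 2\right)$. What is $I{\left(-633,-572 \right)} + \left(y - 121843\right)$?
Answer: $2019688$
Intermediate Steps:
$y = 246$ ($y = \left(-123\right) \left(-2\right) = 246$)
$I{\left(v,N \right)} = \left(N + v\right) \left(v + 2 N\right)$ ($I{\left(v,N \right)} = \left(N + v\right) \left(N + \left(N + v\right)\right) = \left(N + v\right) \left(v + 2 N\right)$)
$I{\left(-633,-572 \right)} + \left(y - 121843\right) = \left(\left(-633\right)^{2} + 2 \left(-572\right)^{2} + 3 \left(-572\right) \left(-633\right)\right) + \left(246 - 121843\right) = \left(400689 + 2 \cdot 327184 + 1086228\right) - 121597 = \left(400689 + 654368 + 1086228\right) - 121597 = 2141285 - 121597 = 2019688$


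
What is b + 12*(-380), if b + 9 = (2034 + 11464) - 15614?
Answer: -6685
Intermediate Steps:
b = -2125 (b = -9 + ((2034 + 11464) - 15614) = -9 + (13498 - 15614) = -9 - 2116 = -2125)
b + 12*(-380) = -2125 + 12*(-380) = -2125 - 4560 = -6685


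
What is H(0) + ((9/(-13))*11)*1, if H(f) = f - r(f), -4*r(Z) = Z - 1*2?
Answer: -211/26 ≈ -8.1154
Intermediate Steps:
r(Z) = ½ - Z/4 (r(Z) = -(Z - 1*2)/4 = -(Z - 2)/4 = -(-2 + Z)/4 = ½ - Z/4)
H(f) = -½ + 5*f/4 (H(f) = f - (½ - f/4) = f + (-½ + f/4) = -½ + 5*f/4)
H(0) + ((9/(-13))*11)*1 = (-½ + (5/4)*0) + ((9/(-13))*11)*1 = (-½ + 0) + ((9*(-1/13))*11)*1 = -½ - 9/13*11*1 = -½ - 99/13*1 = -½ - 99/13 = -211/26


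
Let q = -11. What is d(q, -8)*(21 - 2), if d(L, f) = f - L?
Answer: 57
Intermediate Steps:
d(q, -8)*(21 - 2) = (-8 - 1*(-11))*(21 - 2) = (-8 + 11)*19 = 3*19 = 57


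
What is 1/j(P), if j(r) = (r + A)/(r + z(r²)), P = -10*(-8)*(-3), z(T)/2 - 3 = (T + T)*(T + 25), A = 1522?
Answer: 6638399883/641 ≈ 1.0356e+7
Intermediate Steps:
z(T) = 6 + 4*T*(25 + T) (z(T) = 6 + 2*((T + T)*(T + 25)) = 6 + 2*((2*T)*(25 + T)) = 6 + 2*(2*T*(25 + T)) = 6 + 4*T*(25 + T))
P = -240 (P = 80*(-3) = -240)
j(r) = (1522 + r)/(6 + r + 4*r⁴ + 100*r²) (j(r) = (r + 1522)/(r + (6 + 4*(r²)² + 100*r²)) = (1522 + r)/(r + (6 + 4*r⁴ + 100*r²)) = (1522 + r)/(6 + r + 4*r⁴ + 100*r²))
1/j(P) = 1/((1522 - 240)/(6 - 240 + 4*(-240)⁴ + 100*(-240)²)) = 1/(1282/(6 - 240 + 4*3317760000 + 100*57600)) = 1/(1282/(6 - 240 + 13271040000 + 5760000)) = 1/(1282/13276799766) = 1/((1/13276799766)*1282) = 1/(641/6638399883) = 6638399883/641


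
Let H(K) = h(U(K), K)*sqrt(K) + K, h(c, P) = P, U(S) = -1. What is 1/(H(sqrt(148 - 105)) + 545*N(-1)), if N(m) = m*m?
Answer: 1/(545 + sqrt(43) + 43**(3/4)) ≈ 0.0017595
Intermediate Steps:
N(m) = m**2
H(K) = K + K**(3/2) (H(K) = K*sqrt(K) + K = K**(3/2) + K = K + K**(3/2))
1/(H(sqrt(148 - 105)) + 545*N(-1)) = 1/((sqrt(148 - 105) + (sqrt(148 - 105))**(3/2)) + 545*(-1)**2) = 1/((sqrt(43) + (sqrt(43))**(3/2)) + 545*1) = 1/((sqrt(43) + 43**(3/4)) + 545) = 1/(545 + sqrt(43) + 43**(3/4))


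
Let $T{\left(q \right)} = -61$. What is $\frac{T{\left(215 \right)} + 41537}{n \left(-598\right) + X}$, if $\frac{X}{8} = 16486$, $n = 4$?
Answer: $\frac{10369}{32374} \approx 0.32029$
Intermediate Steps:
$X = 131888$ ($X = 8 \cdot 16486 = 131888$)
$\frac{T{\left(215 \right)} + 41537}{n \left(-598\right) + X} = \frac{-61 + 41537}{4 \left(-598\right) + 131888} = \frac{41476}{-2392 + 131888} = \frac{41476}{129496} = 41476 \cdot \frac{1}{129496} = \frac{10369}{32374}$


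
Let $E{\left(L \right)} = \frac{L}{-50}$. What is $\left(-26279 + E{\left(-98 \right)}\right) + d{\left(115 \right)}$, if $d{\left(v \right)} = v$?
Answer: $- \frac{654051}{25} \approx -26162.0$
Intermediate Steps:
$E{\left(L \right)} = - \frac{L}{50}$ ($E{\left(L \right)} = L \left(- \frac{1}{50}\right) = - \frac{L}{50}$)
$\left(-26279 + E{\left(-98 \right)}\right) + d{\left(115 \right)} = \left(-26279 - - \frac{49}{25}\right) + 115 = \left(-26279 + \frac{49}{25}\right) + 115 = - \frac{656926}{25} + 115 = - \frac{654051}{25}$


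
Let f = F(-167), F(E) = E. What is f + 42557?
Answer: 42390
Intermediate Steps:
f = -167
f + 42557 = -167 + 42557 = 42390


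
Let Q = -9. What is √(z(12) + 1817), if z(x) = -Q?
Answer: √1826 ≈ 42.732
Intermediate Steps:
z(x) = 9 (z(x) = -1*(-9) = 9)
√(z(12) + 1817) = √(9 + 1817) = √1826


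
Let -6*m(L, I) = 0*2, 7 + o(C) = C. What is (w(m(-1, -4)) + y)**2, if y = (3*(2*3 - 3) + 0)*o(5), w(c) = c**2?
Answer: 324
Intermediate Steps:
o(C) = -7 + C
m(L, I) = 0 (m(L, I) = -0*2 = -1/6*0 = 0)
y = -18 (y = (3*(2*3 - 3) + 0)*(-7 + 5) = (3*(6 - 3) + 0)*(-2) = (3*3 + 0)*(-2) = (9 + 0)*(-2) = 9*(-2) = -18)
(w(m(-1, -4)) + y)**2 = (0**2 - 18)**2 = (0 - 18)**2 = (-18)**2 = 324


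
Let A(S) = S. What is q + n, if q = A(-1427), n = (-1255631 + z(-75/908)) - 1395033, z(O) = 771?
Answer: -2651320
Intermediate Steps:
n = -2649893 (n = (-1255631 + 771) - 1395033 = -1254860 - 1395033 = -2649893)
q = -1427
q + n = -1427 - 2649893 = -2651320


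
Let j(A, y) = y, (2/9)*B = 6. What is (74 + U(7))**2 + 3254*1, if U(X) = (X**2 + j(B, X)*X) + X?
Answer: 35295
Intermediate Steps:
B = 27 (B = (9/2)*6 = 27)
U(X) = X + 2*X**2 (U(X) = (X**2 + X*X) + X = (X**2 + X**2) + X = 2*X**2 + X = X + 2*X**2)
(74 + U(7))**2 + 3254*1 = (74 + 7*(1 + 2*7))**2 + 3254*1 = (74 + 7*(1 + 14))**2 + 3254 = (74 + 7*15)**2 + 3254 = (74 + 105)**2 + 3254 = 179**2 + 3254 = 32041 + 3254 = 35295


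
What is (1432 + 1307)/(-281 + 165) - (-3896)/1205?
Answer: -2848559/139780 ≈ -20.379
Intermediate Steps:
(1432 + 1307)/(-281 + 165) - (-3896)/1205 = 2739/(-116) - (-3896)/1205 = 2739*(-1/116) - 1*(-3896/1205) = -2739/116 + 3896/1205 = -2848559/139780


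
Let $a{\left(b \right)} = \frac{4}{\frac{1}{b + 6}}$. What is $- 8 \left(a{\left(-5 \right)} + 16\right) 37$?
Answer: $-5920$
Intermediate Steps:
$a{\left(b \right)} = 24 + 4 b$ ($a{\left(b \right)} = \frac{4}{\frac{1}{6 + b}} = 4 \left(6 + b\right) = 24 + 4 b$)
$- 8 \left(a{\left(-5 \right)} + 16\right) 37 = - 8 \left(\left(24 + 4 \left(-5\right)\right) + 16\right) 37 = - 8 \left(\left(24 - 20\right) + 16\right) 37 = - 8 \left(4 + 16\right) 37 = \left(-8\right) 20 \cdot 37 = \left(-160\right) 37 = -5920$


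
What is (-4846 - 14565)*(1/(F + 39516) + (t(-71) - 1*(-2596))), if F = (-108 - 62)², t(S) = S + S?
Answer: -3258968402515/68416 ≈ -4.7635e+7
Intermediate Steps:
t(S) = 2*S
F = 28900 (F = (-170)² = 28900)
(-4846 - 14565)*(1/(F + 39516) + (t(-71) - 1*(-2596))) = (-4846 - 14565)*(1/(28900 + 39516) + (2*(-71) - 1*(-2596))) = -19411*(1/68416 + (-142 + 2596)) = -19411*(1/68416 + 2454) = -19411*167892865/68416 = -3258968402515/68416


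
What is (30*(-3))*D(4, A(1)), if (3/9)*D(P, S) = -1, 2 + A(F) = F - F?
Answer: 270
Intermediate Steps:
A(F) = -2 (A(F) = -2 + (F - F) = -2 + 0 = -2)
D(P, S) = -3 (D(P, S) = 3*(-1) = -3)
(30*(-3))*D(4, A(1)) = (30*(-3))*(-3) = -90*(-3) = 270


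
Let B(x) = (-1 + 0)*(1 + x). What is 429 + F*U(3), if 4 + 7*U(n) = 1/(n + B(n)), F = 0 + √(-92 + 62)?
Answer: 429 - 5*I*√30/7 ≈ 429.0 - 3.9123*I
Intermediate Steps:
B(x) = -1 - x (B(x) = -(1 + x) = -1 - x)
F = I*√30 (F = 0 + √(-30) = 0 + I*√30 = I*√30 ≈ 5.4772*I)
U(n) = -5/7 (U(n) = -4/7 + 1/(7*(n + (-1 - n))) = -4/7 + (⅐)/(-1) = -4/7 + (⅐)*(-1) = -4/7 - ⅐ = -5/7)
429 + F*U(3) = 429 + (I*√30)*(-5/7) = 429 - 5*I*√30/7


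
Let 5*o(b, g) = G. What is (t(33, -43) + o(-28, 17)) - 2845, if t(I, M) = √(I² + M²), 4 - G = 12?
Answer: -14233/5 + √2938 ≈ -2792.4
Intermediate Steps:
G = -8 (G = 4 - 1*12 = 4 - 12 = -8)
o(b, g) = -8/5 (o(b, g) = (⅕)*(-8) = -8/5)
(t(33, -43) + o(-28, 17)) - 2845 = (√(33² + (-43)²) - 8/5) - 2845 = (√(1089 + 1849) - 8/5) - 2845 = (√2938 - 8/5) - 2845 = (-8/5 + √2938) - 2845 = -14233/5 + √2938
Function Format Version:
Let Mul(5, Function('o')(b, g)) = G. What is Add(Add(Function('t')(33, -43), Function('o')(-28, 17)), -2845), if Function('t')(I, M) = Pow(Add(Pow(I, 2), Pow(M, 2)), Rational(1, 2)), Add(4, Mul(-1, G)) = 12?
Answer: Add(Rational(-14233, 5), Pow(2938, Rational(1, 2))) ≈ -2792.4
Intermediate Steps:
G = -8 (G = Add(4, Mul(-1, 12)) = Add(4, -12) = -8)
Function('o')(b, g) = Rational(-8, 5) (Function('o')(b, g) = Mul(Rational(1, 5), -8) = Rational(-8, 5))
Add(Add(Function('t')(33, -43), Function('o')(-28, 17)), -2845) = Add(Add(Pow(Add(Pow(33, 2), Pow(-43, 2)), Rational(1, 2)), Rational(-8, 5)), -2845) = Add(Add(Pow(Add(1089, 1849), Rational(1, 2)), Rational(-8, 5)), -2845) = Add(Add(Pow(2938, Rational(1, 2)), Rational(-8, 5)), -2845) = Add(Add(Rational(-8, 5), Pow(2938, Rational(1, 2))), -2845) = Add(Rational(-14233, 5), Pow(2938, Rational(1, 2)))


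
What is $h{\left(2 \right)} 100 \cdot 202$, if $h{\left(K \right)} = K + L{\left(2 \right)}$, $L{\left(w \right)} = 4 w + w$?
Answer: $242400$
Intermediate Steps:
$L{\left(w \right)} = 5 w$
$h{\left(K \right)} = 10 + K$ ($h{\left(K \right)} = K + 5 \cdot 2 = K + 10 = 10 + K$)
$h{\left(2 \right)} 100 \cdot 202 = \left(10 + 2\right) 100 \cdot 202 = 12 \cdot 100 \cdot 202 = 1200 \cdot 202 = 242400$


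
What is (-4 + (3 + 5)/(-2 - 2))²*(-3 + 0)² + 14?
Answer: 338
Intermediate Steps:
(-4 + (3 + 5)/(-2 - 2))²*(-3 + 0)² + 14 = (-4 + 8/(-4))²*(-3)² + 14 = (-4 + 8*(-¼))²*9 + 14 = (-4 - 2)²*9 + 14 = (-6)²*9 + 14 = 36*9 + 14 = 324 + 14 = 338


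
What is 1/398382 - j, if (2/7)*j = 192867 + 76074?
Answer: -187497193558/199191 ≈ -9.4129e+5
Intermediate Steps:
j = 1882587/2 (j = 7*(192867 + 76074)/2 = (7/2)*268941 = 1882587/2 ≈ 9.4129e+5)
1/398382 - j = 1/398382 - 1*1882587/2 = 1/398382 - 1882587/2 = -187497193558/199191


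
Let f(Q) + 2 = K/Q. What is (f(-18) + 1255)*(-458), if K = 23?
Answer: -5159599/9 ≈ -5.7329e+5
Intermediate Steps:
f(Q) = -2 + 23/Q
(f(-18) + 1255)*(-458) = ((-2 + 23/(-18)) + 1255)*(-458) = ((-2 + 23*(-1/18)) + 1255)*(-458) = ((-2 - 23/18) + 1255)*(-458) = (-59/18 + 1255)*(-458) = (22531/18)*(-458) = -5159599/9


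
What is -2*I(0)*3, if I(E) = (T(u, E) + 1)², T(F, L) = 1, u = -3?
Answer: -24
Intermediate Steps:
I(E) = 4 (I(E) = (1 + 1)² = 2² = 4)
-2*I(0)*3 = -2*4*3 = -8*3 = -24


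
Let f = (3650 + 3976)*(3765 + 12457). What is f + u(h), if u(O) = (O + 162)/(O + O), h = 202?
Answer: 12494606263/101 ≈ 1.2371e+8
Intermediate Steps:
u(O) = (162 + O)/(2*O) (u(O) = (162 + O)/((2*O)) = (162 + O)*(1/(2*O)) = (162 + O)/(2*O))
f = 123708972 (f = 7626*16222 = 123708972)
f + u(h) = 123708972 + (½)*(162 + 202)/202 = 123708972 + (½)*(1/202)*364 = 123708972 + 91/101 = 12494606263/101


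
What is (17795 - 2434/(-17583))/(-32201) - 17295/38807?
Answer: -21934655915618/21972142431681 ≈ -0.99829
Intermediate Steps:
(17795 - 2434/(-17583))/(-32201) - 17295/38807 = (17795 - 2434*(-1/17583))*(-1/32201) - 17295*1/38807 = (17795 + 2434/17583)*(-1/32201) - 17295/38807 = (312891919/17583)*(-1/32201) - 17295/38807 = -312891919/566190183 - 17295/38807 = -21934655915618/21972142431681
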